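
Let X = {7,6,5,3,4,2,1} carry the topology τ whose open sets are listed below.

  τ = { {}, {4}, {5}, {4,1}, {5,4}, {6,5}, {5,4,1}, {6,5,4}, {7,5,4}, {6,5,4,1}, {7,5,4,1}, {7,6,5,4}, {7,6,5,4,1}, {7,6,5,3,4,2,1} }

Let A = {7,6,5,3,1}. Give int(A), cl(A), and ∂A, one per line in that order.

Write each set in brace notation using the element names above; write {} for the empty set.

int(A) = {6,5}
cl(A)  = {7,6,5,3,2,1}
∂A     = {7,3,2,1}

open subsets of A: {}, {5}, {6,5}; so int(A) = {6,5}
closure: X∖int(X∖A) = X∖{4} = {7,6,5,3,2,1}
∂A = {7,6,5,3,2,1} minus {6,5} = {7,3,2,1}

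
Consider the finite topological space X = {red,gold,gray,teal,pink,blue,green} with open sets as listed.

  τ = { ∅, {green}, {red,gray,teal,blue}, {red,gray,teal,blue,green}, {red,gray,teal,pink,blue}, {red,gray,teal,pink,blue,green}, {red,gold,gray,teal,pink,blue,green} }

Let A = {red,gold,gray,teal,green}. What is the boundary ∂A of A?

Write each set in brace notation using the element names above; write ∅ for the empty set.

U open, U⊆A: ∅, {green}. int(A) = ⋃ = {green}
X∖A={pink,blue}, int(X∖A)=∅, hence cl(A)={red,gold,gray,teal,pink,blue,green}
∂A: remove int from cl → {red,gold,gray,teal,pink,blue}

{red,gold,gray,teal,pink,blue}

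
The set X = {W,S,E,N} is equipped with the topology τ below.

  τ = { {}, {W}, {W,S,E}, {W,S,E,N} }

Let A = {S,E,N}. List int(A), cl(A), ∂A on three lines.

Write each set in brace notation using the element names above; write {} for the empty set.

int(A) = {}
cl(A)  = {S,E,N}
∂A     = {S,E,N}

open subsets of A: {}; so int(A) = {}
closure: X∖int(X∖A) = X∖{W} = {S,E,N}
∂A = {S,E,N} minus {} = {S,E,N}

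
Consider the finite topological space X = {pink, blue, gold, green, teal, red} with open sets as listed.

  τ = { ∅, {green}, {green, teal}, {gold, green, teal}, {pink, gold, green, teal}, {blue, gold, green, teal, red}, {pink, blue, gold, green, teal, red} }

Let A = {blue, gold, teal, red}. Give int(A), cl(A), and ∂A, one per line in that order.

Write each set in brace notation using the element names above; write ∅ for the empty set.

U open, U⊆A: ∅. int(A) = ⋃ = ∅
X∖A={pink, green}, int(X∖A)={green}, hence cl(A)={pink, blue, gold, teal, red}
∂A: remove int from cl → {pink, blue, gold, teal, red}

int(A) = ∅
cl(A)  = {pink, blue, gold, teal, red}
∂A     = {pink, blue, gold, teal, red}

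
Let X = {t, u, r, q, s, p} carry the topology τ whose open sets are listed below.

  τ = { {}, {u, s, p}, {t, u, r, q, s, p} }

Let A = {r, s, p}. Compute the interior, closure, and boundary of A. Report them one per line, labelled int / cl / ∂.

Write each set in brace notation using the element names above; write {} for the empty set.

U open, U⊆A: {}. int(A) = ⋃ = {}
X∖A={t, u, q}, int(X∖A)={}, hence cl(A)={t, u, r, q, s, p}
∂A: remove int from cl → {t, u, r, q, s, p}

int(A) = {}
cl(A)  = {t, u, r, q, s, p}
∂A     = {t, u, r, q, s, p}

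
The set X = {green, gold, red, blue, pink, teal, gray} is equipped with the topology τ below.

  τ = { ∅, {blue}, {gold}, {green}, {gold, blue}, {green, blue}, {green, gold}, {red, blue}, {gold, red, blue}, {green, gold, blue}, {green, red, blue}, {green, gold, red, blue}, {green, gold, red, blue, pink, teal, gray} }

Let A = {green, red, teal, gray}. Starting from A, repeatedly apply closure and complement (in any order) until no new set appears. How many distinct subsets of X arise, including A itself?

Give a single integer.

X∖A={gold, blue, pink}, int(X∖A)={gold, blue}, hence cl(A)={green, red, pink, teal, gray}
Orbit (k=closure, c=complement):
  1. A     = {green, red, teal, gray}
  2. kA    = {green, red, pink, teal, gray}
  3. cA    = {gold, blue, pink}
  4. ckA   = {gold, blue}
  5. kcA   = {gold, red, blue, pink, teal, gray}
  6. ckcA  = {green}
  7. kckcA = {green, pink, teal, gray}
  8. ckckcA = {gold, red, blue}
(closed under both — stop)

8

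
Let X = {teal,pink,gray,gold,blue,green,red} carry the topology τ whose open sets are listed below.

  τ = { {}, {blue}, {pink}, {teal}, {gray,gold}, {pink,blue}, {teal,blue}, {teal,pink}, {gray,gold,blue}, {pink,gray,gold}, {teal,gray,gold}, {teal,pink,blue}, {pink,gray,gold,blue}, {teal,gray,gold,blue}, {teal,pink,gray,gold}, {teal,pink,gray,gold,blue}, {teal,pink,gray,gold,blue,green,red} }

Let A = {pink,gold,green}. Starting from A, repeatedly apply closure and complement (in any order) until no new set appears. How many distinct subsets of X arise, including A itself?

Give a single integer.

10

X∖A={teal,gray,blue,red}, int(X∖A)={teal,blue}, hence cl(A)={pink,gray,gold,green,red}
Orbit (k=closure, c=complement):
  1. A     = {pink,gold,green}
  2. kA    = {pink,gray,gold,green,red}
  3. cA    = {teal,gray,blue,red}
  4. ckA   = {teal,blue}
  5. kcA   = {teal,gray,gold,blue,green,red}
  6. kckA  = {teal,blue,green,red}
  7. ckcA  = {pink}
  8. ckckA = {pink,gray,gold}
  9. kckcA = {pink,green,red}
  10. ckckcA = {teal,gray,gold,blue}
(closed under both — stop)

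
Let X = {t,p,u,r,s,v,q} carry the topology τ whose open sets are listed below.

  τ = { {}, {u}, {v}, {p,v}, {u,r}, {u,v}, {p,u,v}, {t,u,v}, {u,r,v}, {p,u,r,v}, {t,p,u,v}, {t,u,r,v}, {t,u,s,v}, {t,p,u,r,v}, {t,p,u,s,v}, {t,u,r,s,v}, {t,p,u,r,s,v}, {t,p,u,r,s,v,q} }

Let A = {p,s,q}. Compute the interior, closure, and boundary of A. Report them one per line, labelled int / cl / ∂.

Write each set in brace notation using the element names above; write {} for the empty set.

int(A) = {}
cl(A)  = {p,s,q}
∂A     = {p,s,q}

opens ⊆ A: {}; union → int = {}
complement {t,u,r,v}; its interior {t,u,r,v}; cl(A) = X∖{t,u,r,v} = {p,s,q}
boundary = {p,s,q} ∖ {} = {p,s,q}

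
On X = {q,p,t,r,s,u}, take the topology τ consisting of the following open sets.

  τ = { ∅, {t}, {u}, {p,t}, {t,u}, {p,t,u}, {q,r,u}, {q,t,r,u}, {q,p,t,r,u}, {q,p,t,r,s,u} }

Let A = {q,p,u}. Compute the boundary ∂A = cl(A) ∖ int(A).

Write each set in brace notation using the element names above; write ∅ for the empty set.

{q,p,r,s}

opens ⊆ A: ∅, {u}; union → int = {u}
complement {t,r,s}; its interior {t}; cl(A) = X∖{t} = {q,p,r,s,u}
boundary = {q,p,r,s,u} ∖ {u} = {q,p,r,s}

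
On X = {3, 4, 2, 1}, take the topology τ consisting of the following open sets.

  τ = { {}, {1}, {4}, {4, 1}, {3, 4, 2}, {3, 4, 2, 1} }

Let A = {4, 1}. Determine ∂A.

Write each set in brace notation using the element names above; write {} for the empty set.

U open, U⊆A: {}, {4}, {1}, {4, 1}. int(A) = ⋃ = {4, 1}
X∖A={3, 2}, int(X∖A)={}, hence cl(A)={3, 4, 2, 1}
∂A: remove int from cl → {3, 2}

{3, 2}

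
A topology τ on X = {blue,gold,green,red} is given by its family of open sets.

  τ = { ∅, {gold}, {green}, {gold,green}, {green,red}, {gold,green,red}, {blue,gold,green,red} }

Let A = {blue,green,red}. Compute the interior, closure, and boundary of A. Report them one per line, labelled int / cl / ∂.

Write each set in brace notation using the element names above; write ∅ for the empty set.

int(A) = {green,red}
cl(A)  = {blue,green,red}
∂A     = {blue}

open subsets of A: ∅, {green}, {green,red}; so int(A) = {green,red}
closure: X∖int(X∖A) = X∖{gold} = {blue,green,red}
∂A = {blue,green,red} minus {green,red} = {blue}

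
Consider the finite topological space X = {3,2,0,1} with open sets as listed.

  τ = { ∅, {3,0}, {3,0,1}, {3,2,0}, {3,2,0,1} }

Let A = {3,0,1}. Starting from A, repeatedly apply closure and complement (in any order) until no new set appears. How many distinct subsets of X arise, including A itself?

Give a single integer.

4

complement {2}; its interior ∅; cl(A) = X∖∅ = {3,2,0,1}
With k = closure, c = complement:
  1. A     = {3,0,1}
  2. kA    = {3,2,0,1}
  3. cA    = {2}
  4. ckA   = ∅
k, c of each give nothing new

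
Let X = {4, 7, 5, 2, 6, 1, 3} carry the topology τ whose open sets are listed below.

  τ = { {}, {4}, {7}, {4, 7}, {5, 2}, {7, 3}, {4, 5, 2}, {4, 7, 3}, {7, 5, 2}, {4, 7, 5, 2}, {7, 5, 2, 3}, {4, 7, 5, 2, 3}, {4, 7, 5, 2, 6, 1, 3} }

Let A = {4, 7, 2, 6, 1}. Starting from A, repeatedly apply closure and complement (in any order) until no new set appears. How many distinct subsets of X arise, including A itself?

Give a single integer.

closure: X∖int(X∖A) = X∖{} = {4, 7, 5, 2, 6, 1, 3}
Let k=closure and c=complement:
  1. A     = {4, 7, 2, 6, 1}
  2. kA    = {4, 7, 5, 2, 6, 1, 3}
  3. cA    = {5, 3}
  4. ckA   = {}
  5. kcA   = {5, 2, 6, 1, 3}
  6. ckcA  = {4, 7}
  7. kckcA = {4, 7, 6, 1, 3}
  8. ckckcA = {5, 2}
  9. kckckcA = {5, 2, 6, 1}
  10. ckckckcA = {4, 7, 3}
— saturated at 10

10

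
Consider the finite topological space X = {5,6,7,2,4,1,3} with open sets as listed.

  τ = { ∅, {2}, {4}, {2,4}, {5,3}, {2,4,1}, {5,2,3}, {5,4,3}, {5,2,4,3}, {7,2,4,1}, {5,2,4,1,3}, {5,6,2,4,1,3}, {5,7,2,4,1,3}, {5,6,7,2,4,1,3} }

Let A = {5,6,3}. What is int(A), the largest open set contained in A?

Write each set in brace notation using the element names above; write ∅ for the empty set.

{5,3}

U open, U⊆A: ∅, {5,3}. int(A) = ⋃ = {5,3}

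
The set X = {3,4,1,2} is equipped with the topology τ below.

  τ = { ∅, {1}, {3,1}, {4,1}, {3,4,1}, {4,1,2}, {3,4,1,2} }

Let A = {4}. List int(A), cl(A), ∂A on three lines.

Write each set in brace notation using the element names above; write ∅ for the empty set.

opens ⊆ A: ∅; union → int = ∅
complement {3,1,2}; its interior {3,1}; cl(A) = X∖{3,1} = {4,2}
boundary = {4,2} ∖ ∅ = {4,2}

int(A) = ∅
cl(A)  = {4,2}
∂A     = {4,2}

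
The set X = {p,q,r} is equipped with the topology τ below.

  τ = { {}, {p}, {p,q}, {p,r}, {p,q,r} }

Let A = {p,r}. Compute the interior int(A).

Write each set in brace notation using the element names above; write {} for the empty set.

{p,r}

open subsets of A: {}, {p}, {p,r}; so int(A) = {p,r}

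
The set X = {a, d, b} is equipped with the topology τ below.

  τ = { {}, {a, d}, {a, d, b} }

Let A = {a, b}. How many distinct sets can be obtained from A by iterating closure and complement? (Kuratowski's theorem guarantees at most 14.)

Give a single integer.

4

X∖A={d}, int(X∖A)={}, hence cl(A)={a, d, b}
Orbit (k=closure, c=complement):
  1. A     = {a, b}
  2. kA    = {a, d, b}
  3. cA    = {d}
  4. ckA   = {}
(closed under both — stop)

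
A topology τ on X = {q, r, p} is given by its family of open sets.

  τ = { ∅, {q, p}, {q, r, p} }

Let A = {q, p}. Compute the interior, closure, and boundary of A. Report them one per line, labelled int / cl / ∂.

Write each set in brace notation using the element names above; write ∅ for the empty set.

open subsets of A: ∅, {q, p}; so int(A) = {q, p}
closure: X∖int(X∖A) = X∖∅ = {q, r, p}
∂A = {q, r, p} minus {q, p} = {r}

int(A) = {q, p}
cl(A)  = {q, r, p}
∂A     = {r}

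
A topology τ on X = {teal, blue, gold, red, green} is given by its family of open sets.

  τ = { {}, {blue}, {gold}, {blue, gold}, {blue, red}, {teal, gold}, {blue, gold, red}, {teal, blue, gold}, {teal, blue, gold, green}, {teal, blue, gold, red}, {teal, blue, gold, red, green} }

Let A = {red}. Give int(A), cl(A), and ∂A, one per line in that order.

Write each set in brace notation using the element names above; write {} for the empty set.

open subsets of A: {}; so int(A) = {}
closure: X∖int(X∖A) = X∖{teal, blue, gold, green} = {red}
∂A = {red} minus {} = {red}

int(A) = {}
cl(A)  = {red}
∂A     = {red}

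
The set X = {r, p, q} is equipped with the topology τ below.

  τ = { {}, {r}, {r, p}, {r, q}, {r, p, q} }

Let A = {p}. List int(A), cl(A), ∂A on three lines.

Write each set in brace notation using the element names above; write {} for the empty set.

open subsets of A: {}; so int(A) = {}
closure: X∖int(X∖A) = X∖{r, q} = {p}
∂A = {p} minus {} = {p}

int(A) = {}
cl(A)  = {p}
∂A     = {p}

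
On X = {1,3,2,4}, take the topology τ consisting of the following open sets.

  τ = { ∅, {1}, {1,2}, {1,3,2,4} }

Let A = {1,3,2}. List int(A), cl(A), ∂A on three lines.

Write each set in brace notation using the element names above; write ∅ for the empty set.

opens ⊆ A: ∅, {1}, {1,2}; union → int = {1,2}
complement {4}; its interior ∅; cl(A) = X∖∅ = {1,3,2,4}
boundary = {1,3,2,4} ∖ {1,2} = {3,4}

int(A) = {1,2}
cl(A)  = {1,3,2,4}
∂A     = {3,4}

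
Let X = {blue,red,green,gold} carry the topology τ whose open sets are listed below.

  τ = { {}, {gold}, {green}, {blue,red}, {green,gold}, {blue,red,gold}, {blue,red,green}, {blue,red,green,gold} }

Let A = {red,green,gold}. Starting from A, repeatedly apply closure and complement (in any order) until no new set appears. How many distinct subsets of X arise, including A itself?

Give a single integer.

cl via duality: int({blue}) = {}, so X∖{} = {blue,red,green,gold}
Write k for closure, c for complement:
  1. A     = {red,green,gold}
  2. kA    = {blue,red,green,gold}
  3. cA    = {blue}
  4. ckA   = {}
  5. kcA   = {blue,red}
  6. ckcA  = {green,gold}
applying k or c yields no new set

6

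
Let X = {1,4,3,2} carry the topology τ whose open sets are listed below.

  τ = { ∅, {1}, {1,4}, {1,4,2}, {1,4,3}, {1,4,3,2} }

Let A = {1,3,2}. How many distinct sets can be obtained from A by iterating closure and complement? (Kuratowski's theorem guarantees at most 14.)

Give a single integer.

complement {4}; its interior ∅; cl(A) = X∖∅ = {1,4,3,2}
With k = closure, c = complement:
  1. A     = {1,3,2}
  2. kA    = {1,4,3,2}
  3. cA    = {4}
  4. ckA   = ∅
  5. kcA   = {4,3,2}
  6. ckcA  = {1}
k, c of each give nothing new

6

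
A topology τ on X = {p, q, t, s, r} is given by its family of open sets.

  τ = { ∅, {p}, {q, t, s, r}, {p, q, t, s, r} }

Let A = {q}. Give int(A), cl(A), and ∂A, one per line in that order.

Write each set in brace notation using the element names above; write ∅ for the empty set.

int(A) = ∅
cl(A)  = {q, t, s, r}
∂A     = {q, t, s, r}

U open, U⊆A: ∅. int(A) = ⋃ = ∅
X∖A={p, t, s, r}, int(X∖A)={p}, hence cl(A)={q, t, s, r}
∂A: remove int from cl → {q, t, s, r}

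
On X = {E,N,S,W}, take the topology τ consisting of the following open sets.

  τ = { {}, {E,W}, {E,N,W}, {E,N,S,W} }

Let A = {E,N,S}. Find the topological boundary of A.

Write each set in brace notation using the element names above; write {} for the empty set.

opens ⊆ A: {}; union → int = {}
complement {W}; its interior {}; cl(A) = X∖{} = {E,N,S,W}
boundary = {E,N,S,W} ∖ {} = {E,N,S,W}

{E,N,S,W}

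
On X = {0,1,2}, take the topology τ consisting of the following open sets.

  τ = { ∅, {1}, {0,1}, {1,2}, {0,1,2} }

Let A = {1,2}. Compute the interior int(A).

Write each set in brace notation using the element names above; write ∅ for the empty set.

interior: largest open inside A is {1,2} (from ∅, {1}, {1,2})

{1,2}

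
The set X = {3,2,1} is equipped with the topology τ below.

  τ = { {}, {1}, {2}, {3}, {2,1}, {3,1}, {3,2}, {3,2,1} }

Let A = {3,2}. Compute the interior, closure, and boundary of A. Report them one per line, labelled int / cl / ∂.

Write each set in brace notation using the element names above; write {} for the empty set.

int(A) = {3,2}
cl(A)  = {3,2}
∂A     = {}

U open, U⊆A: {}, {2}, {3}, {3,2}. int(A) = ⋃ = {3,2}
X∖A={1}, int(X∖A)={1}, hence cl(A)={3,2}
∂A: remove int from cl → {}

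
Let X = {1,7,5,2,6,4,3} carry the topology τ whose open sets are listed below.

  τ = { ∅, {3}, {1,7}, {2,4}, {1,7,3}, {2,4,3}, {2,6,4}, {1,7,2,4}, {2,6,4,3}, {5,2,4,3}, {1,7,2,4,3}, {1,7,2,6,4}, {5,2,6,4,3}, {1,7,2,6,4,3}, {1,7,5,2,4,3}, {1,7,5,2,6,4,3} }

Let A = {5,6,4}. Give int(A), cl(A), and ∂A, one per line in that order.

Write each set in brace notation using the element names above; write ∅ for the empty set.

U open, U⊆A: ∅. int(A) = ⋃ = ∅
X∖A={1,7,2,3}, int(X∖A)={1,7,3}, hence cl(A)={5,2,6,4}
∂A: remove int from cl → {5,2,6,4}

int(A) = ∅
cl(A)  = {5,2,6,4}
∂A     = {5,2,6,4}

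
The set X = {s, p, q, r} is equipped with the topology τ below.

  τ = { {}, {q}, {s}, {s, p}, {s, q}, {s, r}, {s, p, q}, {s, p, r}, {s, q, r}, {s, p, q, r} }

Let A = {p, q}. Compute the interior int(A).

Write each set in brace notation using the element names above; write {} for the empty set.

U open, U⊆A: {}, {q}. int(A) = ⋃ = {q}

{q}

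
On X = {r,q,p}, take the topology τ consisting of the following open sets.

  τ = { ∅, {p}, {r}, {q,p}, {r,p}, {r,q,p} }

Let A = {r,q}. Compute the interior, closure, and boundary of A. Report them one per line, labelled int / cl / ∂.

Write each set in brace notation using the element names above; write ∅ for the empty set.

int(A) = {r}
cl(A)  = {r,q}
∂A     = {q}

U open, U⊆A: ∅, {r}. int(A) = ⋃ = {r}
X∖A={p}, int(X∖A)={p}, hence cl(A)={r,q}
∂A: remove int from cl → {q}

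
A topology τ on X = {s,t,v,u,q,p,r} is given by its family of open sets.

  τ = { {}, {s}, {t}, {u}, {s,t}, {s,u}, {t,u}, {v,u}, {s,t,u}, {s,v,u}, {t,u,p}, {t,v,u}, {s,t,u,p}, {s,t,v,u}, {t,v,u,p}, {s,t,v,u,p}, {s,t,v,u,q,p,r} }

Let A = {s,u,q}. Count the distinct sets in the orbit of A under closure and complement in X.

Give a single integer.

8

complement {t,v,p,r}; its interior {t}; cl(A) = X∖{t} = {s,v,u,q,p,r}
With k = closure, c = complement:
  1. A     = {s,u,q}
  2. kA    = {s,v,u,q,p,r}
  3. cA    = {t,v,p,r}
  4. ckA   = {t}
  5. kcA   = {t,v,q,p,r}
  6. kckA  = {t,q,p,r}
  7. ckcA  = {s,u}
  8. ckckA = {s,v,u}
k, c of each give nothing new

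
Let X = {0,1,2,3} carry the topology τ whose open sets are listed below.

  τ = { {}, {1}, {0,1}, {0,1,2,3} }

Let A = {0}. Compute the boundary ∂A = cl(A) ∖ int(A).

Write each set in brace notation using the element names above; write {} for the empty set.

{0,2,3}

open subsets of A: {}; so int(A) = {}
closure: X∖int(X∖A) = X∖{1} = {0,2,3}
∂A = {0,2,3} minus {} = {0,2,3}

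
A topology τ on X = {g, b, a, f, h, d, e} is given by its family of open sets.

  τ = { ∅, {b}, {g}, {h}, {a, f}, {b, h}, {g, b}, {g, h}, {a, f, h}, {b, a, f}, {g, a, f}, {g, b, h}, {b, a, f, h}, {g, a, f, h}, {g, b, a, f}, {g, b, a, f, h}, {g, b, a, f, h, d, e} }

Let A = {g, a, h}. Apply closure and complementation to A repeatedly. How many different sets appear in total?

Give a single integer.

closure: X∖int(X∖A) = X∖{b} = {g, a, f, h, d, e}
Let k=closure and c=complement:
  1. A     = {g, a, h}
  2. kA    = {g, a, f, h, d, e}
  3. cA    = {b, f, d, e}
  4. ckA   = {b}
  5. kcA   = {b, a, f, d, e}
  6. kckA  = {b, d, e}
  7. ckcA  = {g, h}
  8. ckckA = {g, a, f, h}
  9. kckcA = {g, h, d, e}
  10. ckckcA = {b, a, f}
— saturated at 10

10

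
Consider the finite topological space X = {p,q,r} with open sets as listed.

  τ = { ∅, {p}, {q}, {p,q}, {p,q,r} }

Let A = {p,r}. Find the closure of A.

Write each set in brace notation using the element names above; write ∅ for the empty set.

{p,r}

closure: X∖int(X∖A) = X∖{q} = {p,r}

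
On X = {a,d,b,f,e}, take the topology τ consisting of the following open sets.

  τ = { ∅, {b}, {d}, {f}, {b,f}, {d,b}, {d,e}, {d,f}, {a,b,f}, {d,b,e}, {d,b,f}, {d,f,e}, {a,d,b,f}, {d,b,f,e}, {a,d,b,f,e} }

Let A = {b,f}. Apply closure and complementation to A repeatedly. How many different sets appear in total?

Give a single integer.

closure: X∖int(X∖A) = X∖{d,e} = {a,b,f}
Let k=closure and c=complement:
  1. A     = {b,f}
  2. kA    = {a,b,f}
  3. cA    = {a,d,e}
  4. ckA   = {d,e}
— saturated at 4

4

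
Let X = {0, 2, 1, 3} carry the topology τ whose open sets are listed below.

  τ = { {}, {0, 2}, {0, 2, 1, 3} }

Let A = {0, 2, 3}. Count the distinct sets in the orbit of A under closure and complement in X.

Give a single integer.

closure: X∖int(X∖A) = X∖{} = {0, 2, 1, 3}
Let k=closure and c=complement:
  1. A     = {0, 2, 3}
  2. kA    = {0, 2, 1, 3}
  3. cA    = {1}
  4. ckA   = {}
  5. kcA   = {1, 3}
  6. ckcA  = {0, 2}
— saturated at 6

6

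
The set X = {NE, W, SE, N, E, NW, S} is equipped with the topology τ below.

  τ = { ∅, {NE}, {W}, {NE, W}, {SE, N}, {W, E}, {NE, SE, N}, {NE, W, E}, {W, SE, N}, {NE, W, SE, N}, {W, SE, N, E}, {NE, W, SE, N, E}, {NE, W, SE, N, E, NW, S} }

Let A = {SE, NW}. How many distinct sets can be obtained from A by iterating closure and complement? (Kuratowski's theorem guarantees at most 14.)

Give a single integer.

complement {NE, W, N, E, S}; its interior {NE, W, E}; cl(A) = X∖{NE, W, E} = {SE, N, NW, S}
With k = closure, c = complement:
  1. A     = {SE, NW}
  2. kA    = {SE, N, NW, S}
  3. cA    = {NE, W, N, E, S}
  4. ckA   = {NE, W, E}
  5. kcA   = {NE, W, SE, N, E, NW, S}
  6. kckA  = {NE, W, E, NW, S}
  7. ckcA  = ∅
  8. ckckA = {SE, N}
k, c of each give nothing new

8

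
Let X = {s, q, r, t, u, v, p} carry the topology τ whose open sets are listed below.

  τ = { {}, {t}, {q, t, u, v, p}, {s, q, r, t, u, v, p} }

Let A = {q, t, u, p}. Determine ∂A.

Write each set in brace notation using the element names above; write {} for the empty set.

U open, U⊆A: {}, {t}. int(A) = ⋃ = {t}
X∖A={s, r, v}, int(X∖A)={}, hence cl(A)={s, q, r, t, u, v, p}
∂A: remove int from cl → {s, q, r, u, v, p}

{s, q, r, u, v, p}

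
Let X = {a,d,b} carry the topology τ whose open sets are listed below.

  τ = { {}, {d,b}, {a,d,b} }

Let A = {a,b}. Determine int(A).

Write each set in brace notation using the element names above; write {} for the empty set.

{}

interior: largest open inside A is {} (from {})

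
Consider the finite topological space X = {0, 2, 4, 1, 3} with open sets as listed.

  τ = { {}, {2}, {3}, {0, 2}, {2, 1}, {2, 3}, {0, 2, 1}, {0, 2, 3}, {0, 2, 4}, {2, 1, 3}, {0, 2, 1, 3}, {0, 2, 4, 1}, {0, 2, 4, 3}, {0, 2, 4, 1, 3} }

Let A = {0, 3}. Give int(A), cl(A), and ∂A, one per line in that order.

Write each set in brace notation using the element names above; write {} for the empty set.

int(A) = {3}
cl(A)  = {0, 4, 3}
∂A     = {0, 4}

interior: largest open inside A is {3} (from {}, {3})
cl via duality: int({2, 4, 1}) = {2, 1}, so X∖{2, 1} = {0, 4, 3}
cl∖int = {0, 4}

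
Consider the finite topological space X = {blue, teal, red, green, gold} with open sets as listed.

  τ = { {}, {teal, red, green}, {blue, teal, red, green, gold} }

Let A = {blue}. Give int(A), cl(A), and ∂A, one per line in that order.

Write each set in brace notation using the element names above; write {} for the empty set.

interior: largest open inside A is {} (from {})
cl via duality: int({teal, red, green, gold}) = {teal, red, green}, so X∖{teal, red, green} = {blue, gold}
cl∖int = {blue, gold}

int(A) = {}
cl(A)  = {blue, gold}
∂A     = {blue, gold}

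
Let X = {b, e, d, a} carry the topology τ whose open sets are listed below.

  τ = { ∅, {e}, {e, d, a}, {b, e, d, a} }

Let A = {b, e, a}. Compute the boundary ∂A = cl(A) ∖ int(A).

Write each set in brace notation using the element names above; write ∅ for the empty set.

{b, d, a}

U open, U⊆A: ∅, {e}. int(A) = ⋃ = {e}
X∖A={d}, int(X∖A)=∅, hence cl(A)={b, e, d, a}
∂A: remove int from cl → {b, d, a}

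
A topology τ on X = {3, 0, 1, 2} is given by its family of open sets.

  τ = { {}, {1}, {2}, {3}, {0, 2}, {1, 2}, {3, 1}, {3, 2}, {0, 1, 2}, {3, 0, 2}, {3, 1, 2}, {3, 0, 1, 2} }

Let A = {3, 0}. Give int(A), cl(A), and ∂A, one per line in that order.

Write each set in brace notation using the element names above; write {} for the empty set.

int(A) = {3}
cl(A)  = {3, 0}
∂A     = {0}

U open, U⊆A: {}, {3}. int(A) = ⋃ = {3}
X∖A={1, 2}, int(X∖A)={1, 2}, hence cl(A)={3, 0}
∂A: remove int from cl → {0}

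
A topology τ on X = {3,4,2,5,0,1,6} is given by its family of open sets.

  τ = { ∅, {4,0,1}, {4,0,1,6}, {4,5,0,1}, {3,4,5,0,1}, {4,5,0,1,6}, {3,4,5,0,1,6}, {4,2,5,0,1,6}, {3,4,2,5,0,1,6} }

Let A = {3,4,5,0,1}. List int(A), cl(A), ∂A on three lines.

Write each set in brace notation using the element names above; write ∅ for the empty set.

int(A) = {3,4,5,0,1}
cl(A)  = {3,4,2,5,0,1,6}
∂A     = {2,6}

interior: largest open inside A is {3,4,5,0,1} (from ∅, {4,0,1}, {4,5,0,1}, {3,4,5,0,1})
cl via duality: int({2,6}) = ∅, so X∖∅ = {3,4,2,5,0,1,6}
cl∖int = {2,6}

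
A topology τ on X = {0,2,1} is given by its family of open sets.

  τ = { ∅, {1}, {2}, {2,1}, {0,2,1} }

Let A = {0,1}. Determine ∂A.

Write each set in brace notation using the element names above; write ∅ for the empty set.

U open, U⊆A: ∅, {1}. int(A) = ⋃ = {1}
X∖A={2}, int(X∖A)={2}, hence cl(A)={0,1}
∂A: remove int from cl → {0}

{0}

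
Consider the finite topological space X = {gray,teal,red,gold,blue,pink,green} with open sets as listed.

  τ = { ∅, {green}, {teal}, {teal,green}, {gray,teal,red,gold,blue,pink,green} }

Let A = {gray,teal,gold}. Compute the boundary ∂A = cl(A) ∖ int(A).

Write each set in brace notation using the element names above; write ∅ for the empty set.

interior: largest open inside A is {teal} (from ∅, {teal})
cl via duality: int({red,blue,pink,green}) = {green}, so X∖{green} = {gray,teal,red,gold,blue,pink}
cl∖int = {gray,red,gold,blue,pink}

{gray,red,gold,blue,pink}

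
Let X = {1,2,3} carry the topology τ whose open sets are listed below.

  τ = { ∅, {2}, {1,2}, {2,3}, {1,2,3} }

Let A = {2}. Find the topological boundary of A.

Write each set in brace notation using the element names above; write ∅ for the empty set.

{1,3}

U open, U⊆A: ∅, {2}. int(A) = ⋃ = {2}
X∖A={1,3}, int(X∖A)=∅, hence cl(A)={1,2,3}
∂A: remove int from cl → {1,3}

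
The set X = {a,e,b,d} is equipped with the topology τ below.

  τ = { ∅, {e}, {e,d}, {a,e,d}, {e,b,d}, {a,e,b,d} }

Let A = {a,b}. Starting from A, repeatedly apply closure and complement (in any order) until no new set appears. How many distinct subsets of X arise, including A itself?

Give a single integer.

closure: X∖int(X∖A) = X∖{e,d} = {a,b}
Let k=closure and c=complement:
  1. A     = {a,b}
  2. cA    = {e,d}
  3. kcA   = {a,e,b,d}
  4. ckcA  = ∅
— saturated at 4

4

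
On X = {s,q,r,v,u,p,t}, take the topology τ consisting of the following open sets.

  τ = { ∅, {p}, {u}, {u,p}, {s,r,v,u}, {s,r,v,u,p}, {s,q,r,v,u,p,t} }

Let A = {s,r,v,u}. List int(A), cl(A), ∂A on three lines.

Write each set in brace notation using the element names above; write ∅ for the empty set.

opens ⊆ A: ∅, {u}, {s,r,v,u}; union → int = {s,r,v,u}
complement {q,p,t}; its interior {p}; cl(A) = X∖{p} = {s,q,r,v,u,t}
boundary = {s,q,r,v,u,t} ∖ {s,r,v,u} = {q,t}

int(A) = {s,r,v,u}
cl(A)  = {s,q,r,v,u,t}
∂A     = {q,t}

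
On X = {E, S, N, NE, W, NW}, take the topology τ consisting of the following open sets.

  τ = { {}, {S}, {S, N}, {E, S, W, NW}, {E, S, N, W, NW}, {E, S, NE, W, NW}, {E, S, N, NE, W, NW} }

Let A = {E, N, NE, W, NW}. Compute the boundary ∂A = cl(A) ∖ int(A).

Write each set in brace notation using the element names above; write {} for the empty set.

{E, N, NE, W, NW}

open subsets of A: {}; so int(A) = {}
closure: X∖int(X∖A) = X∖{S} = {E, N, NE, W, NW}
∂A = {E, N, NE, W, NW} minus {} = {E, N, NE, W, NW}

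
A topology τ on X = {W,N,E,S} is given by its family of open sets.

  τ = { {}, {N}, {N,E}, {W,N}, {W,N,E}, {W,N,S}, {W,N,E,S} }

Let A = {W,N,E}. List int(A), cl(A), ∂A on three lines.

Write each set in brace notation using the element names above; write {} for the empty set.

int(A) = {W,N,E}
cl(A)  = {W,N,E,S}
∂A     = {S}

U open, U⊆A: {}, {N}, {N,E}, {W,N}, {W,N,E}. int(A) = ⋃ = {W,N,E}
X∖A={S}, int(X∖A)={}, hence cl(A)={W,N,E,S}
∂A: remove int from cl → {S}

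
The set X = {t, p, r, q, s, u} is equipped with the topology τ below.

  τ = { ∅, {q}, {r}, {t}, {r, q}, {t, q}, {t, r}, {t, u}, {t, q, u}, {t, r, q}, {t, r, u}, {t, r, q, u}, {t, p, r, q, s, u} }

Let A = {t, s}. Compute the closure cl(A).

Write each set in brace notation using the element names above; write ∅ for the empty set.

complement {p, r, q, u}; its interior {r, q}; cl(A) = X∖{r, q} = {t, p, s, u}

{t, p, s, u}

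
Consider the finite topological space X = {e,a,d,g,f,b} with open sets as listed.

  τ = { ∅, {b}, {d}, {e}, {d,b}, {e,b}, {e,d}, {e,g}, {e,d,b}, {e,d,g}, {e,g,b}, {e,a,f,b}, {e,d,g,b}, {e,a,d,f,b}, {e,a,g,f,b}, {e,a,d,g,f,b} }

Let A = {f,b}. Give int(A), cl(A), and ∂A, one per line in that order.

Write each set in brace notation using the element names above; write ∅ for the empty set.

open subsets of A: ∅, {b}; so int(A) = {b}
closure: X∖int(X∖A) = X∖{e,d,g} = {a,f,b}
∂A = {a,f,b} minus {b} = {a,f}

int(A) = {b}
cl(A)  = {a,f,b}
∂A     = {a,f}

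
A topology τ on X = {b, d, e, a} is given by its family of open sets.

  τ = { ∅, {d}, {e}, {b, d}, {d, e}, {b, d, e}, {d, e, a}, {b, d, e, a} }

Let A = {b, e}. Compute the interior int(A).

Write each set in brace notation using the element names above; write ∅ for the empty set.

interior: largest open inside A is {e} (from ∅, {e})

{e}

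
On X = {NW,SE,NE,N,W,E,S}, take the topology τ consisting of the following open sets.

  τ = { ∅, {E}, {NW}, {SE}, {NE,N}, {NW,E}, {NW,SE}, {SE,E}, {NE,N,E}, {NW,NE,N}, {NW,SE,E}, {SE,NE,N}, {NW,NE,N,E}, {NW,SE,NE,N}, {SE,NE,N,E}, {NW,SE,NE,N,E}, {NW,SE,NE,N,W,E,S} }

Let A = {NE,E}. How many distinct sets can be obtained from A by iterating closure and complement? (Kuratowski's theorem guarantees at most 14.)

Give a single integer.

10

complement {NW,SE,N,W,S}; its interior {NW,SE}; cl(A) = X∖{NW,SE} = {NE,N,W,E,S}
With k = closure, c = complement:
  1. A     = {NE,E}
  2. kA    = {NE,N,W,E,S}
  3. cA    = {NW,SE,N,W,S}
  4. ckA   = {NW,SE}
  5. kcA   = {NW,SE,NE,N,W,S}
  6. kckA  = {NW,SE,W,S}
  7. ckcA  = {E}
  8. ckckA = {NE,N,E}
  9. kckcA = {W,E,S}
  10. ckckcA = {NW,SE,NE,N}
k, c of each give nothing new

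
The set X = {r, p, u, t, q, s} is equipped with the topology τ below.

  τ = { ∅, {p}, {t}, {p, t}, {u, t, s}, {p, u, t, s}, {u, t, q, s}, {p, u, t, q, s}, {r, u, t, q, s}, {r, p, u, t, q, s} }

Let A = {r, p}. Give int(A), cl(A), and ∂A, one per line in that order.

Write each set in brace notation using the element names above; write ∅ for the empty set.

int(A) = {p}
cl(A)  = {r, p}
∂A     = {r}

open subsets of A: ∅, {p}; so int(A) = {p}
closure: X∖int(X∖A) = X∖{u, t, q, s} = {r, p}
∂A = {r, p} minus {p} = {r}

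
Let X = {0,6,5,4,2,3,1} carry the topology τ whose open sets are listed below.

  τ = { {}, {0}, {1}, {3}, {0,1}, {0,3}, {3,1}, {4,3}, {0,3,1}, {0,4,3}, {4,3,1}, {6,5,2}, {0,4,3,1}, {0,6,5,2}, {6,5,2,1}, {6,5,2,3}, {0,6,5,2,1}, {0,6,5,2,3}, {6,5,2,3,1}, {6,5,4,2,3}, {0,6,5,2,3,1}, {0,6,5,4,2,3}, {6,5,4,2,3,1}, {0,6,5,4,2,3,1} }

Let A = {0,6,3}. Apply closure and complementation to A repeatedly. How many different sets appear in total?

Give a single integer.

complement {5,4,2,1}; its interior {1}; cl(A) = X∖{1} = {0,6,5,4,2,3}
With k = closure, c = complement:
  1. A     = {0,6,3}
  2. kA    = {0,6,5,4,2,3}
  3. cA    = {5,4,2,1}
  4. ckA   = {1}
  5. kcA   = {6,5,4,2,1}
  6. ckcA  = {0,3}
  7. kckcA = {0,4,3}
  8. ckckcA = {6,5,2,1}
k, c of each give nothing new

8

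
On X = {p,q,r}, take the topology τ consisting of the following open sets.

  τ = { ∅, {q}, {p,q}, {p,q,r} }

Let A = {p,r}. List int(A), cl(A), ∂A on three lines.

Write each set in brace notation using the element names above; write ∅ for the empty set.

U open, U⊆A: ∅. int(A) = ⋃ = ∅
X∖A={q}, int(X∖A)={q}, hence cl(A)={p,r}
∂A: remove int from cl → {p,r}

int(A) = ∅
cl(A)  = {p,r}
∂A     = {p,r}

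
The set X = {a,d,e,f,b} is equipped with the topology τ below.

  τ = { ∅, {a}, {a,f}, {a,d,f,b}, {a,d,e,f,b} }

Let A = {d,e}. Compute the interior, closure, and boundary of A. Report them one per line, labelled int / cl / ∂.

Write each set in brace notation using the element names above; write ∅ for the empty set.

int(A) = ∅
cl(A)  = {d,e,b}
∂A     = {d,e,b}

interior: largest open inside A is ∅ (from ∅)
cl via duality: int({a,f,b}) = {a,f}, so X∖{a,f} = {d,e,b}
cl∖int = {d,e,b}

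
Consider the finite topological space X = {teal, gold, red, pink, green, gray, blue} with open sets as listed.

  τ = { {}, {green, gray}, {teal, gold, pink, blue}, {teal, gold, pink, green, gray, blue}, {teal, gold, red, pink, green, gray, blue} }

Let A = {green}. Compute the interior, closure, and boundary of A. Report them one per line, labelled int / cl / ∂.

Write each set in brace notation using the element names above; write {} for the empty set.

int(A) = {}
cl(A)  = {red, green, gray}
∂A     = {red, green, gray}

opens ⊆ A: {}; union → int = {}
complement {teal, gold, red, pink, gray, blue}; its interior {teal, gold, pink, blue}; cl(A) = X∖{teal, gold, pink, blue} = {red, green, gray}
boundary = {red, green, gray} ∖ {} = {red, green, gray}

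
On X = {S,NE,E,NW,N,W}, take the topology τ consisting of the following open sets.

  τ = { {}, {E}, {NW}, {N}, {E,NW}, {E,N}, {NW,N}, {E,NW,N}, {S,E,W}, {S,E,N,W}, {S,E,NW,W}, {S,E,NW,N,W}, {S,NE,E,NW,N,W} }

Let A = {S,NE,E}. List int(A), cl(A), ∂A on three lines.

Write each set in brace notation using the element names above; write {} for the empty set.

interior: largest open inside A is {E} (from {}, {E})
cl via duality: int({NW,N,W}) = {NW,N}, so X∖{NW,N} = {S,NE,E,W}
cl∖int = {S,NE,W}

int(A) = {E}
cl(A)  = {S,NE,E,W}
∂A     = {S,NE,W}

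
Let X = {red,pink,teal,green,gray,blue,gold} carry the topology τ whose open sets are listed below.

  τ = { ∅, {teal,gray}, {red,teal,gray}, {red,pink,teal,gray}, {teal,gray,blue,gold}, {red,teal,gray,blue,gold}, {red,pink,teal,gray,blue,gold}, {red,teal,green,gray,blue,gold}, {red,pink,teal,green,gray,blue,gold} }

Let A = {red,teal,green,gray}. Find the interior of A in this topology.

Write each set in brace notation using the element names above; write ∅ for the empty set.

open subsets of A: ∅, {teal,gray}, {red,teal,gray}; so int(A) = {red,teal,gray}

{red,teal,gray}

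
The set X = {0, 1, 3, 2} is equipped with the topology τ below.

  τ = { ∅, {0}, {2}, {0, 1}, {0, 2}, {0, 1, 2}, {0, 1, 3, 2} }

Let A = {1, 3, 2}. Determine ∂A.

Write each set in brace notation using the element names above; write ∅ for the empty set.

{1, 3}

opens ⊆ A: ∅, {2}; union → int = {2}
complement {0}; its interior {0}; cl(A) = X∖{0} = {1, 3, 2}
boundary = {1, 3, 2} ∖ {2} = {1, 3}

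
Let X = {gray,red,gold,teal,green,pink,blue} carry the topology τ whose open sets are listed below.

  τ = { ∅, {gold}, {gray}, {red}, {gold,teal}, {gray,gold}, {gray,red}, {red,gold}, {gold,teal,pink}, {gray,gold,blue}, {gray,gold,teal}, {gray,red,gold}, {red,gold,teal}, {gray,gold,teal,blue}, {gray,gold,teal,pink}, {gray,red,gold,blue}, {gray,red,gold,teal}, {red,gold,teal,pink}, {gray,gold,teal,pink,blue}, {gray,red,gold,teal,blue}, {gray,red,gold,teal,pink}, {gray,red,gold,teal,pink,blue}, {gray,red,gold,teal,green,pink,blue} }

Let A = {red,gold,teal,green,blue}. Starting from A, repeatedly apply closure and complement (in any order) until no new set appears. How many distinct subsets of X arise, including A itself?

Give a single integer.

closure: X∖int(X∖A) = X∖{gray} = {red,gold,teal,green,pink,blue}
Let k=closure and c=complement:
  1. A     = {red,gold,teal,green,blue}
  2. kA    = {red,gold,teal,green,pink,blue}
  3. cA    = {gray,pink}
  4. ckA   = {gray}
  5. kcA   = {gray,green,pink,blue}
  6. kckA  = {gray,green,blue}
  7. ckcA  = {red,gold,teal}
  8. ckckA = {red,gold,teal,pink}
— saturated at 8

8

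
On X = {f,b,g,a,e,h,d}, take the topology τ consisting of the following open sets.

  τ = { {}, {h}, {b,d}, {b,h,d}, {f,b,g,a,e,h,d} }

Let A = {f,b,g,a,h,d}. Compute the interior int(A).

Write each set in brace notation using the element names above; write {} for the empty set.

{b,h,d}

open subsets of A: {}, {h}, {b,d}, {b,h,d}; so int(A) = {b,h,d}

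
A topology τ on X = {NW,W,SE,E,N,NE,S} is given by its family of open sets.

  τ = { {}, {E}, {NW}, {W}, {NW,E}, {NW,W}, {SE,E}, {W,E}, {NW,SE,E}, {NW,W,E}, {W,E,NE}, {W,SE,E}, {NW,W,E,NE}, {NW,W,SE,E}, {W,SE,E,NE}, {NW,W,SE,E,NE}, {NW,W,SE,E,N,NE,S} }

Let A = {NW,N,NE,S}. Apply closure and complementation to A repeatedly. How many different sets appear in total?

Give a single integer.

6

complement {W,SE,E}; its interior {W,SE,E}; cl(A) = X∖{W,SE,E} = {NW,N,NE,S}
With k = closure, c = complement:
  1. A     = {NW,N,NE,S}
  2. cA    = {W,SE,E}
  3. kcA   = {W,SE,E,N,NE,S}
  4. ckcA  = {NW}
  5. kckcA = {NW,N,S}
  6. ckckcA = {W,SE,E,NE}
k, c of each give nothing new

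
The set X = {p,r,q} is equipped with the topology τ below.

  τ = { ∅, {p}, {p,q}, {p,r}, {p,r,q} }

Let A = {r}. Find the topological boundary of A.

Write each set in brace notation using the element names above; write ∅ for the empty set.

{r}

opens ⊆ A: ∅; union → int = ∅
complement {p,q}; its interior {p,q}; cl(A) = X∖{p,q} = {r}
boundary = {r} ∖ ∅ = {r}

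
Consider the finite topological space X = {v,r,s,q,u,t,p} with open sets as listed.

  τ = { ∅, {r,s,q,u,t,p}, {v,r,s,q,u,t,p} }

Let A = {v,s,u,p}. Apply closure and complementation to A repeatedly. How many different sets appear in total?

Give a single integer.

4

closure: X∖int(X∖A) = X∖∅ = {v,r,s,q,u,t,p}
Let k=closure and c=complement:
  1. A     = {v,s,u,p}
  2. kA    = {v,r,s,q,u,t,p}
  3. cA    = {r,q,t}
  4. ckA   = ∅
— saturated at 4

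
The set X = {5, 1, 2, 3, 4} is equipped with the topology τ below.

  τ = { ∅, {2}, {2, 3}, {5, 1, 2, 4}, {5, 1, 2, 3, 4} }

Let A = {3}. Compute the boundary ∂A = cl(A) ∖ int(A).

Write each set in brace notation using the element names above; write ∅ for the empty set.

opens ⊆ A: ∅; union → int = ∅
complement {5, 1, 2, 4}; its interior {5, 1, 2, 4}; cl(A) = X∖{5, 1, 2, 4} = {3}
boundary = {3} ∖ ∅ = {3}

{3}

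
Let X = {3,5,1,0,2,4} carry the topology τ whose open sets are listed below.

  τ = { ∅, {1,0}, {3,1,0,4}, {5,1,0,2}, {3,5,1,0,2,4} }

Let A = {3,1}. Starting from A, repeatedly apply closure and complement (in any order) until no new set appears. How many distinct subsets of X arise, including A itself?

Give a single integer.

4

closure: X∖int(X∖A) = X∖∅ = {3,5,1,0,2,4}
Let k=closure and c=complement:
  1. A     = {3,1}
  2. kA    = {3,5,1,0,2,4}
  3. cA    = {5,0,2,4}
  4. ckA   = ∅
— saturated at 4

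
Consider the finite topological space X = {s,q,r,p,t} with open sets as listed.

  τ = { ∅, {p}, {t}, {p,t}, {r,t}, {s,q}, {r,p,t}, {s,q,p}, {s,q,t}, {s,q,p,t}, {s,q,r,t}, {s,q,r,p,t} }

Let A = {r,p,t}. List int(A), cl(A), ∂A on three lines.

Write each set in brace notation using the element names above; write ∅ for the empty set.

int(A) = {r,p,t}
cl(A)  = {r,p,t}
∂A     = ∅

U open, U⊆A: ∅, {t}, {p}, {r,t}, {p,t}, {r,p,t}. int(A) = ⋃ = {r,p,t}
X∖A={s,q}, int(X∖A)={s,q}, hence cl(A)={r,p,t}
∂A: remove int from cl → ∅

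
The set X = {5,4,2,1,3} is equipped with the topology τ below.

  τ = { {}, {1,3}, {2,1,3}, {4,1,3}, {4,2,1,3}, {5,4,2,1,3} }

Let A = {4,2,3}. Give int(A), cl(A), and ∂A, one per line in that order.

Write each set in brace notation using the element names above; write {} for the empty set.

interior: largest open inside A is {} (from {})
cl via duality: int({5,1}) = {}, so X∖{} = {5,4,2,1,3}
cl∖int = {5,4,2,1,3}

int(A) = {}
cl(A)  = {5,4,2,1,3}
∂A     = {5,4,2,1,3}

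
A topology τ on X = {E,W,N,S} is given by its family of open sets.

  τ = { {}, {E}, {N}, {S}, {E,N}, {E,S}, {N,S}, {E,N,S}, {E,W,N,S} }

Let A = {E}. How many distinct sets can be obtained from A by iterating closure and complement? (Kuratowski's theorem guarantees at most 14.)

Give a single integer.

4

cl via duality: int({W,N,S}) = {N,S}, so X∖{N,S} = {E,W}
Write k for closure, c for complement:
  1. A     = {E}
  2. kA    = {E,W}
  3. cA    = {W,N,S}
  4. ckA   = {N,S}
applying k or c yields no new set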